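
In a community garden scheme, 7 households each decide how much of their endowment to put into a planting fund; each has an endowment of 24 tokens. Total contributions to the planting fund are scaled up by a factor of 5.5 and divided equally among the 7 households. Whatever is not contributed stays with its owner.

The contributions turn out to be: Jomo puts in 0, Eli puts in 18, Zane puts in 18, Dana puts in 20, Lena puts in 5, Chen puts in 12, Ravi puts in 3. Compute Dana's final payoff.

Total contributed: 0 + 18 + 18 + 20 + 5 + 12 + 3 = 76.
Each receives 5.5 × 76 / 7 = 59.71 from the planting fund.
Dana keeps 24 − 20 = 4, so Dana's payoff is 4 + 59.71 = 63.71.

63.71 tokens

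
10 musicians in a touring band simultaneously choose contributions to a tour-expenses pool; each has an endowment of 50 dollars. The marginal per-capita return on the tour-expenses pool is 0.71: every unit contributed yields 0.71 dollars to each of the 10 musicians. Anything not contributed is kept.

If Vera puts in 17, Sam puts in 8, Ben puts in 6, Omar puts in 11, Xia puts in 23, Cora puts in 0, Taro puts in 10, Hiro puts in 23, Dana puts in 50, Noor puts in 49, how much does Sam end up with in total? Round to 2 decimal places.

181.87 dollars

Total contributed: 17 + 8 + 6 + 11 + 23 + 0 + 10 + 23 + 50 + 49 = 197.
Each receives 0.71 × 197 = 139.87 from the tour-expenses pool.
Sam keeps 50 − 8 = 42, so Sam's payoff is 42 + 139.87 = 181.87.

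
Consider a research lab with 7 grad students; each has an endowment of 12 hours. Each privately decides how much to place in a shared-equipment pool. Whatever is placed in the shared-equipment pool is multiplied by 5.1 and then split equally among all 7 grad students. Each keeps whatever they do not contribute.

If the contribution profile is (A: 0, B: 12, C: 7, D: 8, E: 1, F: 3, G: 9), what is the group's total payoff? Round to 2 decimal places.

248.00 hours

Total contributed: 0 + 12 + 7 + 8 + 1 + 3 + 9 = 40; total kept: 7 × 12 − 40 = 44.
The shared-equipment pool pays out 5.1 × 40 = 204.00 in aggregate.
Group total = 44 + 204.00 = 248.00.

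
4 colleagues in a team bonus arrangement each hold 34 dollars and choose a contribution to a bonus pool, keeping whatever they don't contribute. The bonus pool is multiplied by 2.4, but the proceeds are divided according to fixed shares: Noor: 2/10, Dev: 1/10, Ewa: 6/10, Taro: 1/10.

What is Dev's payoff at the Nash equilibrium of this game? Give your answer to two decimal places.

A player with share s gets back 2.4·s per unit contributed, so full contribution is dominant for anyone with s > 1/2.4 = 0.4167 and zero contribution is dominant for anyone below.
The only share above 0.4167 is Ewa's 6/10, contributing 34; the remaining 3 contribute 0. Total contributed: 34.
Dev keeps 34 and receives 2.4 × 34 × 1/10 = 8.16 from the bonus pool, for a payoff of 42.16.

42.16 dollars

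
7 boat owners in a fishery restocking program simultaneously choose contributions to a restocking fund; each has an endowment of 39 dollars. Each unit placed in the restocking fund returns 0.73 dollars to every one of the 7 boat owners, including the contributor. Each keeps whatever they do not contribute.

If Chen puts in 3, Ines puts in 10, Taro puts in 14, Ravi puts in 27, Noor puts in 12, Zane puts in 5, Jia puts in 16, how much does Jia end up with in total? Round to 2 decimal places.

Total contributed: 3 + 10 + 14 + 27 + 12 + 5 + 16 = 87.
Each receives 0.73 × 87 = 63.51 from the restocking fund.
Jia keeps 39 − 16 = 23, so Jia's payoff is 23 + 63.51 = 86.51.

86.51 dollars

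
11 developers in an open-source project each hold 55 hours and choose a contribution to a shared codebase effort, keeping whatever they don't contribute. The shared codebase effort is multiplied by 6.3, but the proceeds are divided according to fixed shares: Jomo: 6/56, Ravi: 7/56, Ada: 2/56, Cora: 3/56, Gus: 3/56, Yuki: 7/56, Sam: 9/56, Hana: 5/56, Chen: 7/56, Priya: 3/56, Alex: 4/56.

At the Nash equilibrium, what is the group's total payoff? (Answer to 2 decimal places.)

For player j, contributing a unit is worthwhile iff 6.3 × (j's share) ≥ 1, i.e. iff j's share is at least 0.1587.
Only Sam (9/56) clears that bar, contributing 55; the remaining 10 contribute 0. Total contributed: 55.
The shared codebase effort pays out 6.3 × 55 = 346.50 in total (split across the unequal shares, but the aggregate is all that matters for the group sum).
The 10 free-riders keep 55 each, adding 550. Group total = 550 + 346.50 = 896.50.

896.50 hours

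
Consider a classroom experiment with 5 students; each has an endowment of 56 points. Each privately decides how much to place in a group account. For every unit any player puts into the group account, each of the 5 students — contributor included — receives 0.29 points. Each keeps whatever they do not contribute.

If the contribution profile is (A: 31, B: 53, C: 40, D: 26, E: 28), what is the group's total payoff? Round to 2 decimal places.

360.10 points

Total contributed: 31 + 53 + 40 + 26 + 28 = 178; total kept: 5 × 56 − 178 = 102.
The group account pays out 0.29 × 5 × 178 = 258.10 in aggregate.
Group total = 102 + 258.10 = 360.10.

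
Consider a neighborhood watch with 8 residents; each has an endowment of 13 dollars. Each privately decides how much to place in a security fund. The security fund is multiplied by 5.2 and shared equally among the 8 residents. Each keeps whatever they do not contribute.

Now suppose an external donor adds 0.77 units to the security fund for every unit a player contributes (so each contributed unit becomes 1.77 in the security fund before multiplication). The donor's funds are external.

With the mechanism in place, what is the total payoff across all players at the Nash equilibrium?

Under the mechanism each unit contributed yields 5.2 × 1.77 / 8 = 1.1505 back to its contributor per unit of net cost, which exceeds 1, making full contribution the dominant choice for everyone.
At the Nash equilibrium everyone contributes 13. Group total payoff = 5.2 × 1.77 × 104 = 957.22.

957.22 dollars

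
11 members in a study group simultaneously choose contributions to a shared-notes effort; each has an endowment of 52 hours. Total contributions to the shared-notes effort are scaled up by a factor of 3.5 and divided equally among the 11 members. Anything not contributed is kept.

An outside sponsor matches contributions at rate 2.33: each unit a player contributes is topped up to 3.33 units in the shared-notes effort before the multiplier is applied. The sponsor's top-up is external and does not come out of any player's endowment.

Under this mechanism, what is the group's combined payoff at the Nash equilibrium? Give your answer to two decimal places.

6666.66 hours

The effective private return per unit is now 3.5 × 3.33 / 11 = 1.0595 > 1, so every player's dominant strategy flips to full contribution.
At the Nash equilibrium everyone contributes 52. Group total payoff = 3.5 × 3.33 × 572 = 6666.66.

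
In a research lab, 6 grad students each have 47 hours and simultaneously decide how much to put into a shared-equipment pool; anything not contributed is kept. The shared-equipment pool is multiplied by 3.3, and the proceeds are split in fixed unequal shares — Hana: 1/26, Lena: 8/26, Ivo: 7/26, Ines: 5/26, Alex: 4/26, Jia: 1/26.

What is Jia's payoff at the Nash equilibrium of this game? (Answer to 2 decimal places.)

52.97 hours

Each unit j contributes comes back to j as 3.3 × (j's share), so j prefers to contribute only if that share exceeds 1/3.3 = 0.3030; otherwise keeping the unit dominates.
Only Lena (8/26) clears that bar, contributing 47; the remaining 5 contribute 0. Total contributed: 47.
Jia keeps 47 and receives 3.3 × 47 × 1/26 = 5.97 from the shared-equipment pool, for a payoff of 52.97.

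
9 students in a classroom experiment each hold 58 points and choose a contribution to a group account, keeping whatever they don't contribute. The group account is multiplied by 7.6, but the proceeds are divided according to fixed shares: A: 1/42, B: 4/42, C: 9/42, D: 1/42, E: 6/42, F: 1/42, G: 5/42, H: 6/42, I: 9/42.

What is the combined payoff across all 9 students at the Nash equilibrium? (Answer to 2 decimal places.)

Player j's private return per contributed unit is 7.6 × (j's share). Contributing is weakly dominant for j when that share is at least 1/7.6 = 0.1316, and contributing 0 is dominant otherwise.
The shares above 0.1316 belong to C, E, H and I, contributing 58 each; the remaining 5 contribute 0. Total contributed: 232.
The group account pays out 7.6 × 232 = 1763.20 in total (split across the unequal shares, but the aggregate is all that matters for the group sum).
The 5 free-riders keep 58 each, adding 290. Group total = 290 + 1763.20 = 2053.20.

2053.20 points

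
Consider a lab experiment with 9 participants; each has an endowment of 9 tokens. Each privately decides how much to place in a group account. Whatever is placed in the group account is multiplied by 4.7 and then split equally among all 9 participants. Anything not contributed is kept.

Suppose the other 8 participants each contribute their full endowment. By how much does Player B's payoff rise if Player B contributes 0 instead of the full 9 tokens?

Switching from a contribution of 9 to 0 lets Player B keep an extra 9 tokens, but lowers the group account by 9, which costs Player B their own share of that drop: 4.7/9 × 9 = 4.70.
Net gain = 9 − 4.70 = 4.30. The private return per contributed unit (0.5222) is below 1, so free-riding is indeed the best response regardless of what the others do.

4.30 tokens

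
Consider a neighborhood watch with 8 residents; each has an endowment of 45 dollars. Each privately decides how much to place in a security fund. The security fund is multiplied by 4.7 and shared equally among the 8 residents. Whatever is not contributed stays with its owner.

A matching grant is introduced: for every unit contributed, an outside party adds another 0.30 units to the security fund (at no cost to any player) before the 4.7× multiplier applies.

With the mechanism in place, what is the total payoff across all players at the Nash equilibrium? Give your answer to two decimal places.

360.00 dollars

With the mechanism, a contributed unit returns 4.7 × 1.30 / 8 = 0.7638 per unit of net cost — still below 1 — so contributing 0 remains dominant for every player.
Everyone keeps their endowment and the group total is 8 × 45 = 360.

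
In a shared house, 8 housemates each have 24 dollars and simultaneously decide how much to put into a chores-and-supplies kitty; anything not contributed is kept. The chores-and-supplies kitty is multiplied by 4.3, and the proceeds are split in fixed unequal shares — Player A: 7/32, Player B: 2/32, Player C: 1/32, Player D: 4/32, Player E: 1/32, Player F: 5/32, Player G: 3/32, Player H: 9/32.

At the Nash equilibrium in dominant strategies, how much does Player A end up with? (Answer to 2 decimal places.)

Player j's private return per contributed unit is 4.3 × (j's share). Contributing is weakly dominant for j when that share is at least 1/4.3 = 0.2326, and contributing 0 is dominant otherwise.
The only share above 0.2326 is Player H's 9/32, contributing 24; the remaining 7 contribute 0. Total contributed: 24.
Player A keeps 24 and receives 4.3 × 24 × 7/32 = 22.58 from the chores-and-supplies kitty, for a payoff of 46.58.

46.58 dollars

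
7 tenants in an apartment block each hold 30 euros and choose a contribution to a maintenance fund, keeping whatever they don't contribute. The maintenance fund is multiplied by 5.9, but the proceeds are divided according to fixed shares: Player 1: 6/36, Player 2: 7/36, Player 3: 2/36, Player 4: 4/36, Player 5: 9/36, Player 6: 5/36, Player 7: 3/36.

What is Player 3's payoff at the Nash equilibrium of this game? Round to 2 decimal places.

A player with share s gets back 5.9·s per unit contributed, so full contribution is dominant for anyone with s > 1/5.9 = 0.1695 and zero contribution is dominant for anyone below.
The shares above 0.1695 belong to Player 2 and Player 5, contributing 30 each; the remaining 5 contribute 0. Total contributed: 60.
Player 3 keeps 30 and receives 5.9 × 60 × 2/36 = 19.67 from the maintenance fund, for a payoff of 49.67.

49.67 euros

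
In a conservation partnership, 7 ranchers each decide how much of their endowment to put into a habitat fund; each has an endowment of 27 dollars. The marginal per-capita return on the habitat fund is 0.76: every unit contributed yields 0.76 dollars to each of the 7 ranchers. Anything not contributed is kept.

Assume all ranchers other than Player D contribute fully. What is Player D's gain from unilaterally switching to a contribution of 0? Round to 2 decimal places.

Switching from a contribution of 27 to 0 lets Player D keep an extra 27 dollars, but lowers the habitat fund by 27, which costs Player D their own share of that drop: 0.76 × 27 = 20.52.
Net gain = 27 − 20.52 = 6.48. The private return per contributed unit (0.76) is below 1, so free-riding is indeed the best response regardless of what the others do.

6.48 dollars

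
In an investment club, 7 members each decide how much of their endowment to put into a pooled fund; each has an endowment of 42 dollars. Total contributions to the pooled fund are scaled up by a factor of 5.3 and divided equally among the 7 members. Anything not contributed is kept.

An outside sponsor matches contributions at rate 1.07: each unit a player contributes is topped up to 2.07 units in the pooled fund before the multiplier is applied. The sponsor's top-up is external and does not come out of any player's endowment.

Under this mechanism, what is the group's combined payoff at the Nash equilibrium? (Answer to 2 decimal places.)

Under the mechanism each unit contributed yields 5.3 × 2.07 / 7 = 1.5673 back to its contributor per unit of net cost, which exceeds 1, making full contribution the dominant choice for everyone.
At the Nash equilibrium everyone contributes 42. Group total payoff = 5.3 × 2.07 × 294 = 3225.47.

3225.47 dollars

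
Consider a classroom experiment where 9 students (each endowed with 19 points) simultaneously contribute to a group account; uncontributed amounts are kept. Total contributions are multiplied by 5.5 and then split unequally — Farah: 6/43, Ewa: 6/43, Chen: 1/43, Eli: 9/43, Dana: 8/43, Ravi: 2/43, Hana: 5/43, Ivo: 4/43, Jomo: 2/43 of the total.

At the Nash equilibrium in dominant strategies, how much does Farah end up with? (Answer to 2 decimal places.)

48.16 points

Each unit j contributes comes back to j as 5.5 × (j's share), so j prefers to contribute only if that share exceeds 1/5.5 = 0.1818; otherwise keeping the unit dominates.
The shares above 0.1818 belong to Eli and Dana, contributing 19 each; the remaining 7 contribute 0. Total contributed: 38.
Farah keeps 19 and receives 5.5 × 38 × 6/43 = 29.16 from the group account, for a payoff of 48.16.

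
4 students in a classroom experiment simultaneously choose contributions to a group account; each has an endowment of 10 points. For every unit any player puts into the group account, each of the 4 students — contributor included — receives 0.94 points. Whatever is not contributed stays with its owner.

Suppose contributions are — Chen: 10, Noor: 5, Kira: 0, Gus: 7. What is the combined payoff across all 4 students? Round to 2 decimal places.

100.72 points

Total contributed: 10 + 5 + 0 + 7 = 22; total kept: 4 × 10 − 22 = 18.
The group account pays out 0.94 × 4 × 22 = 82.72 in aggregate.
Group total = 18 + 82.72 = 100.72.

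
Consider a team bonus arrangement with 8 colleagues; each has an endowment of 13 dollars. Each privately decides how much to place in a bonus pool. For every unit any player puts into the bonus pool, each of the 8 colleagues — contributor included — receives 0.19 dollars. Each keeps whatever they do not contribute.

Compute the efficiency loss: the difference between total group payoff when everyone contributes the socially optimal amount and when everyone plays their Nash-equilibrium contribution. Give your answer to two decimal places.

The private return per contributed unit is 0.19 < 1, so contributing 0 is dominant for every player. At the Nash equilibrium everyone keeps their 13, and the group total is 8 × 13 = 104.
Each contributed unit returns 1.520 to the group as a whole (0.19 to each of 8 players), which exceeds 1, so the social optimum is full contribution: group total = 1.520 × 104 = 158.08.
Efficiency loss = 158.08 − 104 = 54.08.

54.08 dollars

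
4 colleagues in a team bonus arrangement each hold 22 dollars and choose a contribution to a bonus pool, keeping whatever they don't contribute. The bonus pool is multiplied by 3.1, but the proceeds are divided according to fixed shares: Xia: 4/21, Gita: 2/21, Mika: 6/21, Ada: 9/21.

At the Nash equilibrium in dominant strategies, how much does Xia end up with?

For player j, contributing a unit is worthwhile iff 3.1 × (j's share) ≥ 1, i.e. iff j's share is at least 0.3226.
Ada alone (share 9/21) is above the threshold, contributing 22; the remaining 3 contribute 0. Total contributed: 22.
Xia keeps 22 and receives 3.1 × 22 × 4/21 = 12.99 from the bonus pool, for a payoff of 34.99.

34.99 dollars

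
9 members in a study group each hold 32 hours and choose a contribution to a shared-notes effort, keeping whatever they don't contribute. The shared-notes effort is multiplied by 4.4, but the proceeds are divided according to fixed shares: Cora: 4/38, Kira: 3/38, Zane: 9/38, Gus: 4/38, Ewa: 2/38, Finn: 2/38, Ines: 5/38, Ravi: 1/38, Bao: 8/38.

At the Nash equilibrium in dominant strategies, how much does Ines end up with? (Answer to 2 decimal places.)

For player j, contributing a unit is worthwhile iff 4.4 × (j's share) ≥ 1, i.e. iff j's share is at least 0.2273.
Only Zane (9/38) clears that bar, contributing 32; the remaining 8 contribute 0. Total contributed: 32.
Ines keeps 32 and receives 4.4 × 32 × 5/38 = 18.53 from the shared-notes effort, for a payoff of 50.53.

50.53 hours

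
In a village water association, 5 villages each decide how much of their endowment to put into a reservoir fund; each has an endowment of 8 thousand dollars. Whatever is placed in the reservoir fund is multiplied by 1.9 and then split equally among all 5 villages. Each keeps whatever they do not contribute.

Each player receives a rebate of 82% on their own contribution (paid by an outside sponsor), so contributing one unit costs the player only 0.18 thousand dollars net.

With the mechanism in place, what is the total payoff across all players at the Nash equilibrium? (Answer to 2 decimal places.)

108.80 thousand dollars

With the mechanism, a contributed unit returns (1.9/5) / 0.18 = 2.1111 per unit of net cost to the contributor — now above 1 — so contributing fully is weakly dominant for every player.
So the Nash equilibrium is full contribution by all 5; the group earns 5 × (8 × 0.82 + 1.9 × 8) = 108.80.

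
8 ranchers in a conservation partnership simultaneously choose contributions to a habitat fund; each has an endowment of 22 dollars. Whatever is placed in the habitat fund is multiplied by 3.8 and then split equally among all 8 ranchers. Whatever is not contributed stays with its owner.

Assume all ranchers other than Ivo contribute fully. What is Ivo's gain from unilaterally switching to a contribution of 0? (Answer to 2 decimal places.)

Switching from a contribution of 22 to 0 lets Ivo keep an extra 22 dollars, but lowers the habitat fund by 22, which costs Ivo their own share of that drop: 3.8/8 × 22 = 10.45.
Net gain = 22 − 10.45 = 11.55. The private return per contributed unit (0.4750) is below 1, so free-riding is indeed the best response regardless of what the others do.

11.55 dollars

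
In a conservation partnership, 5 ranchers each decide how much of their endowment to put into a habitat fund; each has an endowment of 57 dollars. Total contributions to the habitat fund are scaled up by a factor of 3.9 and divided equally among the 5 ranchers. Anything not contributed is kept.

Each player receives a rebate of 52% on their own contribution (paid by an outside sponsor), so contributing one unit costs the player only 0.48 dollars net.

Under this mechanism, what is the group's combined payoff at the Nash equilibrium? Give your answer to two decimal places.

The effective private return per unit is now (3.9/5) / 0.48 = 1.6250 > 1, so every player's dominant strategy flips to full contribution.
At the Nash equilibrium everyone contributes 57. Group total payoff = 5 × (57 × 0.52 + 3.9 × 57) = 1259.70.

1259.70 dollars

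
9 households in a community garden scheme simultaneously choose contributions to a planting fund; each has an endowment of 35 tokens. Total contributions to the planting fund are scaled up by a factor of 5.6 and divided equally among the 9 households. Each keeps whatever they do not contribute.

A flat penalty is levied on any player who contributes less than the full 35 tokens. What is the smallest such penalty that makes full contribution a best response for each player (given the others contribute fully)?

Given the others contribute fully, the best deviation is to contribute 0 (any partial contribution still incurs the fine and gives up units whose private return 0.6222 is below 1).
Deviating from 35 to 0 saves 35 tokens but forfeits the deviator's share of the drop in the planting fund: 5.6/9 × 35 = 21.78.
So the deviation gain is 35 − 21.78 = 13.22, and the fine must be at least 13.22 tokens to wipe it out.

13.22 tokens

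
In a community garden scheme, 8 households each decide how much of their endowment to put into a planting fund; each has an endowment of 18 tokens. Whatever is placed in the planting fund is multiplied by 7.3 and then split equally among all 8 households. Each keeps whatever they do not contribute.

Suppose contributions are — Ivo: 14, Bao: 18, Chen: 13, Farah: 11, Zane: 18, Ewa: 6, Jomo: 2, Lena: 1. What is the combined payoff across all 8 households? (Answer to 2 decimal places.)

Total contributed: 14 + 18 + 13 + 11 + 18 + 6 + 2 + 1 = 83; total kept: 8 × 18 − 83 = 61.
The planting fund pays out 7.3 × 83 = 605.90 in aggregate.
Group total = 61 + 605.90 = 666.90.

666.90 tokens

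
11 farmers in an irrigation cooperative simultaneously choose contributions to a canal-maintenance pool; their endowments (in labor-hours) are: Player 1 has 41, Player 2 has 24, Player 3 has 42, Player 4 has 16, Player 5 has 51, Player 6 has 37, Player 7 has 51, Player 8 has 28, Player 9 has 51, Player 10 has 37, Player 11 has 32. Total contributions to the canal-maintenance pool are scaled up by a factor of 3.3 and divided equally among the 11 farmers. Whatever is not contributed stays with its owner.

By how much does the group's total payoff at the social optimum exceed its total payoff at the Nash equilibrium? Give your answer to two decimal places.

943.00 labor-hours

The private return per contributed unit is 3.3/11 = 0.3000 < 1 for every player regardless of endowment, so the Nash equilibrium is zero contribution and the group total is Σ E_j = 41 + 24 + 42 + 16 + 51 + 37 + 51 + 28 + 51 + 37 + 32 = 410.
Each contributed unit returns 3.300 to the group, so the social optimum is full contribution by everyone: group total = 3.300 × 410 = 1353.00.
Efficiency loss = (3.300 − 1) × 410 = 943.00.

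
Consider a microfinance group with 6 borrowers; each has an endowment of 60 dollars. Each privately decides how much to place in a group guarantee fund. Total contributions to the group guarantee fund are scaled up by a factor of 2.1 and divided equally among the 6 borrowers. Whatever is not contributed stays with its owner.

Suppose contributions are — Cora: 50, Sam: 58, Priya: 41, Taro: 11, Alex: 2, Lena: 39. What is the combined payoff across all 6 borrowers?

Total contributed: 50 + 58 + 41 + 11 + 2 + 39 = 201; total kept: 6 × 60 − 201 = 159.
The group guarantee fund pays out 2.1 × 201 = 422.10 in aggregate.
Group total = 159 + 422.10 = 581.10.

581.10 dollars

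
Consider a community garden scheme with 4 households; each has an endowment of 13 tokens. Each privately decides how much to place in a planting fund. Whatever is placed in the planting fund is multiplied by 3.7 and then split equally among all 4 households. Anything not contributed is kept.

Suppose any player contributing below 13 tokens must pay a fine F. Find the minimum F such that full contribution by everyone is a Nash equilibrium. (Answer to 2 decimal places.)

0.98 tokens

Given the others contribute fully, the best deviation is to contribute 0 (any partial contribution still incurs the fine and gives up units whose private return 0.9250 is below 1).
Deviating from 13 to 0 saves 13 tokens but forfeits the deviator's share of the drop in the planting fund: 3.7/4 × 13 = 12.02.
So the deviation gain is 13 − 12.02 = 0.98, and the fine must be at least 0.98 tokens to wipe it out.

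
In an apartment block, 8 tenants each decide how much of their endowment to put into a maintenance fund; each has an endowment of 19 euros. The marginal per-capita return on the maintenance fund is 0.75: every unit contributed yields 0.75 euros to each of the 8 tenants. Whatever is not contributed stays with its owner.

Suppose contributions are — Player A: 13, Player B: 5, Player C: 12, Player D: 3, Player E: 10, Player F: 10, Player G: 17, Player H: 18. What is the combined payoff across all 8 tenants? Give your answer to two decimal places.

592.00 euros

Total contributed: 13 + 5 + 12 + 3 + 10 + 10 + 17 + 18 = 88; total kept: 8 × 19 − 88 = 64.
The maintenance fund pays out 0.75 × 8 × 88 = 528.00 in aggregate.
Group total = 64 + 528.00 = 592.00.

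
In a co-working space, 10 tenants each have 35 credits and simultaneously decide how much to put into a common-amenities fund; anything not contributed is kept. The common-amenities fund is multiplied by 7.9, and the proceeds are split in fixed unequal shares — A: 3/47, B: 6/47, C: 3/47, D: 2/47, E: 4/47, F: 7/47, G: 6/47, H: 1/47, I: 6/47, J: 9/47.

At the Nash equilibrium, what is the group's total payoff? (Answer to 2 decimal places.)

Each unit j contributes comes back to j as 7.9 × (j's share), so j prefers to contribute only if that share exceeds 1/7.9 = 0.1266; otherwise keeping the unit dominates.
B, F, G, I and J clear that bar, contributing 35 each; the remaining 5 contribute 0. Total contributed: 175.
The common-amenities fund pays out 7.9 × 175 = 1382.50 in total (split across the unequal shares, but the aggregate is all that matters for the group sum).
The 5 free-riders keep 35 each, adding 175. Group total = 175 + 1382.50 = 1557.50.

1557.50 credits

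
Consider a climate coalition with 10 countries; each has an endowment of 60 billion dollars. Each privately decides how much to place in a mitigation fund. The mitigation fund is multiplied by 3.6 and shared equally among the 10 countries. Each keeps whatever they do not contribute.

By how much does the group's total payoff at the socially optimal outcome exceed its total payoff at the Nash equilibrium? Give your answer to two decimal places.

1560.00 billion dollars

Each contributed unit returns 3.6/10 = 0.3600 to its contributor — below 1 — so contributing 0 is dominant for every player. At the Nash equilibrium everyone keeps their 60, and the group total is 10 × 60 = 600.
Each contributed unit returns 3.600 to the group as a whole (0.3600 to each of 10 players), which exceeds 1, so the social optimum is full contribution: group total = 3.600 × 600 = 2160.00.
Efficiency loss = 2160.00 − 600 = 1560.00.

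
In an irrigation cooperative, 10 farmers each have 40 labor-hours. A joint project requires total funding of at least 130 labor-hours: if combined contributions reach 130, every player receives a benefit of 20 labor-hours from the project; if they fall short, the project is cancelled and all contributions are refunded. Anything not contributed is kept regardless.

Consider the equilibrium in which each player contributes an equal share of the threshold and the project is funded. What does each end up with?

Equal share of the threshold: 130/10 = 13.
At this profile no one gains by cutting their contribution: any cut drops the total below 130, the project is cancelled, contributions are refunded, and the deviator ends with 40, which is less than 40 − 13 + 20 = 47. Contributing more than 13 just wastes the excess. So contributing exactly 13 is a best response.
Each player's payoff: 40 − 13 + 20 = 47.

47 labor-hours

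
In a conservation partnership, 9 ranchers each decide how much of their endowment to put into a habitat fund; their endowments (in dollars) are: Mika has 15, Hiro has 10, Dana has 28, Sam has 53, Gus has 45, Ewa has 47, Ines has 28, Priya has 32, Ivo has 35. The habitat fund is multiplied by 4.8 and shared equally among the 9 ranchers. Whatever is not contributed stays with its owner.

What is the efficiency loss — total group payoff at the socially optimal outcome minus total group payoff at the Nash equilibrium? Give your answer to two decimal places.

The private return per contributed unit is 4.8/9 = 0.5333 < 1 for every player regardless of endowment, so the Nash equilibrium is zero contribution and the group total is Σ E_j = 15 + 10 + 28 + 53 + 45 + 47 + 28 + 32 + 35 = 293.
Each contributed unit returns 4.800 to the group, so the social optimum is full contribution by everyone: group total = 4.800 × 293 = 1406.40.
Efficiency loss = (4.800 − 1) × 293 = 1113.40.

1113.40 dollars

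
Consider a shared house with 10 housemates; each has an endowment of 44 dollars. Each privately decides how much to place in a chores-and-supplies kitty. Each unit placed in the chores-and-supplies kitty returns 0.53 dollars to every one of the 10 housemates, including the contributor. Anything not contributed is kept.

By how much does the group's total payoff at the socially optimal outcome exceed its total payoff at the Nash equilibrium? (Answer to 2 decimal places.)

1892.00 dollars

The private return per contributed unit is 0.53 < 1, so contributing 0 is dominant for every player. At the Nash equilibrium everyone keeps their 44, and the group total is 10 × 44 = 440.
Each contributed unit returns 5.300 to the group as a whole (0.53 to each of 10 players), which exceeds 1, so the social optimum is full contribution: group total = 5.300 × 440 = 2332.00.
Efficiency loss = 2332.00 − 440 = 1892.00.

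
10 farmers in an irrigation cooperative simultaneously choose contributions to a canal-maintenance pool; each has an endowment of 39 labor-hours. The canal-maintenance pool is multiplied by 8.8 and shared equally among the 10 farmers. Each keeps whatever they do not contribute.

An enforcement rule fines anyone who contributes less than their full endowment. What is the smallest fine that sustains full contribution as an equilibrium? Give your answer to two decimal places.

4.68 labor-hours

Given the others contribute fully, the best deviation is to contribute 0 (any partial contribution still incurs the fine and gives up units whose private return 0.8800 is below 1).
Deviating from 39 to 0 saves 39 labor-hours but forfeits the deviator's share of the drop in the canal-maintenance pool: 8.8/10 × 39 = 34.32.
So the deviation gain is 39 − 34.32 = 4.68, and the fine must be at least 4.68 labor-hours to wipe it out.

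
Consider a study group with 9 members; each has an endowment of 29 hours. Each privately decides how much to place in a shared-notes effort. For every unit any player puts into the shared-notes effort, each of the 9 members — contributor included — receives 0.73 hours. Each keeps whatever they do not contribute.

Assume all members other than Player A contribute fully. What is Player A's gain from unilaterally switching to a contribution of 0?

Switching from a contribution of 29 to 0 lets Player A keep an extra 29 hours, but lowers the shared-notes effort by 29, which costs Player A their own share of that drop: 0.73 × 29 = 21.17.
Net gain = 29 − 21.17 = 7.83. The private return per contributed unit (0.73) is below 1, so free-riding is indeed the best response regardless of what the others do.

7.83 hours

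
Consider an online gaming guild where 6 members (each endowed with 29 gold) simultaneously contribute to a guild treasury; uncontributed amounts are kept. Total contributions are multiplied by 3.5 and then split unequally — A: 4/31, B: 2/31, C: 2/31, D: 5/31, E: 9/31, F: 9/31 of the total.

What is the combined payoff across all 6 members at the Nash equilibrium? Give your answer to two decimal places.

319.00 gold

Each unit j contributes comes back to j as 3.5 × (j's share), so j prefers to contribute only if that share exceeds 1/3.5 = 0.2857; otherwise keeping the unit dominates.
E and F clear that bar, contributing 29 each; the remaining 4 contribute 0. Total contributed: 58.
The guild treasury pays out 3.5 × 58 = 203.00 in total (split across the unequal shares, but the aggregate is all that matters for the group sum).
The 4 free-riders keep 29 each, adding 116. Group total = 116 + 203.00 = 319.00.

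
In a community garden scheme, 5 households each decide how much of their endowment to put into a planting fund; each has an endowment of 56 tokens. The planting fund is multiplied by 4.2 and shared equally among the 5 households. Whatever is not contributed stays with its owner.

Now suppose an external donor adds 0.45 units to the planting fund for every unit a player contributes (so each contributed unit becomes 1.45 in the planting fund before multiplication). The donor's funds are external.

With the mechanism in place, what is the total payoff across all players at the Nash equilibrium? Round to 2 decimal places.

Under the mechanism each unit contributed yields 4.2 × 1.45 / 5 = 1.2180 back to its contributor per unit of net cost, which exceeds 1, making full contribution the dominant choice for everyone.
At the Nash equilibrium everyone contributes 56. Group total payoff = 4.2 × 1.45 × 280 = 1705.20.

1705.20 tokens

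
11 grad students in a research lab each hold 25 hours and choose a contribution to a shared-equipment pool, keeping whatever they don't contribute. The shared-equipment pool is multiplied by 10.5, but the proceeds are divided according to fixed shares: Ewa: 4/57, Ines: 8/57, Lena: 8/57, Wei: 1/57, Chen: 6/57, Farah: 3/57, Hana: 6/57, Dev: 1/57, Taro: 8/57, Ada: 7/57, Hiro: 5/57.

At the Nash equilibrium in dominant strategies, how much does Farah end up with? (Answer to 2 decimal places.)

107.89 hours

A player with share s gets back 10.5·s per unit contributed, so full contribution is dominant for anyone with s > 1/10.5 = 0.0952 and zero contribution is dominant for anyone below.
Ines, Lena, Chen, Hana, Taro and Ada clear that bar, contributing 25 each; the remaining 5 contribute 0. Total contributed: 150.
Farah keeps 25 and receives 10.5 × 150 × 3/57 = 82.89 from the shared-equipment pool, for a payoff of 107.89.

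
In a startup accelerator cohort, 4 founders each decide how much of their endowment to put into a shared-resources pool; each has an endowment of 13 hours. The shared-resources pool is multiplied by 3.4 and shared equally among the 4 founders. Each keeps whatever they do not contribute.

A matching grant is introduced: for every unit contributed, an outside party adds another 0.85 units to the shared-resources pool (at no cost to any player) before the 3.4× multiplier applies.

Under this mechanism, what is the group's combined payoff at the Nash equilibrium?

Under the mechanism each unit contributed yields 3.4 × 1.85 / 4 = 1.5725 back to its contributor per unit of net cost, which exceeds 1, making full contribution the dominant choice for everyone.
So the Nash equilibrium is full contribution by all 4; the group earns 3.4 × 1.85 × 52 = 327.08.

327.08 hours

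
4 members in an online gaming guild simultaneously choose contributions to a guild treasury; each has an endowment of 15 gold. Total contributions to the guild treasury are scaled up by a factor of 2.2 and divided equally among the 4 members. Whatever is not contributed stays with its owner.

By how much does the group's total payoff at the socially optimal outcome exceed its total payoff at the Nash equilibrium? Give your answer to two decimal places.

72.00 gold

Each contributed unit returns 2.2/4 = 0.5500 to its contributor — below 1 — so contributing 0 is dominant for every player. At the Nash equilibrium everyone keeps their 15, and the group total is 4 × 15 = 60.
Each contributed unit returns 2.200 to the group as a whole (0.5500 to each of 4 players), which exceeds 1, so the social optimum is full contribution: group total = 2.200 × 60 = 132.00.
Efficiency loss = 132.00 − 60 = 72.00.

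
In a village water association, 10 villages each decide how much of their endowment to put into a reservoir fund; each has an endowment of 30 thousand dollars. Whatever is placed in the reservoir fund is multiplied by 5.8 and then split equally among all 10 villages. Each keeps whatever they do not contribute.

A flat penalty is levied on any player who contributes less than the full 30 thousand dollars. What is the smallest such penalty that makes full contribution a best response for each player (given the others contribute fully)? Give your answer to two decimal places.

12.60 thousand dollars

Given the others contribute fully, the best deviation is to contribute 0 (any partial contribution still incurs the fine and gives up units whose private return 0.5800 is below 1).
Deviating from 30 to 0 saves 30 thousand dollars but forfeits the deviator's share of the drop in the reservoir fund: 5.8/10 × 30 = 17.40.
So the deviation gain is 30 − 17.40 = 12.60, and the fine must be at least 12.60 thousand dollars to wipe it out.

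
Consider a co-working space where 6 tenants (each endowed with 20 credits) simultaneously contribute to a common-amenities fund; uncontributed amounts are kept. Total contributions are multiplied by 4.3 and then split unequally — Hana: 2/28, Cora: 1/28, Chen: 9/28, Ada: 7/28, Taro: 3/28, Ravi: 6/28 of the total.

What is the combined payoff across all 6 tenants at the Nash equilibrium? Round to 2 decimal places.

A player with share s gets back 4.3·s per unit contributed, so full contribution is dominant for anyone with s > 1/4.3 = 0.2326 and zero contribution is dominant for anyone below.
The shares above 0.2326 belong to Chen and Ada, contributing 20 each; the remaining 4 contribute 0. Total contributed: 40.
The common-amenities fund pays out 4.3 × 40 = 172.00 in total (split across the unequal shares, but the aggregate is all that matters for the group sum).
The 4 free-riders keep 20 each, adding 80. Group total = 80 + 172.00 = 252.00.

252.00 credits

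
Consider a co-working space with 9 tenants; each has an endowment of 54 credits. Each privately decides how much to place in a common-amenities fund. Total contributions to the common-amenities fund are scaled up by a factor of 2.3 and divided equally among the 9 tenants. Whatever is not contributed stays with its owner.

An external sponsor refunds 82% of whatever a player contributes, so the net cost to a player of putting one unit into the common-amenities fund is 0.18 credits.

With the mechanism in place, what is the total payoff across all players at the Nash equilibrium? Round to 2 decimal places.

The effective private return per unit is now (2.3/9) / 0.18 = 1.4198 > 1, so every player's dominant strategy flips to full contribution.
So the Nash equilibrium is full contribution by all 9; the group earns 9 × (54 × 0.82 + 2.3 × 54) = 1516.32.

1516.32 credits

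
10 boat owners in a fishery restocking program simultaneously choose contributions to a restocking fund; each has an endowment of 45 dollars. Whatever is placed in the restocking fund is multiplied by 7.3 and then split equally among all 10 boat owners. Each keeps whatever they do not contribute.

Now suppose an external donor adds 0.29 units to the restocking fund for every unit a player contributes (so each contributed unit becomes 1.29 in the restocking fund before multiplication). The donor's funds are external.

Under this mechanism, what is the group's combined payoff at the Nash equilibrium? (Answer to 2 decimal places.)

450.00 dollars

The effective private return is 7.3 × 1.29 / 10 = 0.9417, which is still under 1, so the mechanism doesn't change anyone's dominant strategy: zero contribution.
At the Nash equilibrium no one contributes; group total payoff = 10 × 45 = 450.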